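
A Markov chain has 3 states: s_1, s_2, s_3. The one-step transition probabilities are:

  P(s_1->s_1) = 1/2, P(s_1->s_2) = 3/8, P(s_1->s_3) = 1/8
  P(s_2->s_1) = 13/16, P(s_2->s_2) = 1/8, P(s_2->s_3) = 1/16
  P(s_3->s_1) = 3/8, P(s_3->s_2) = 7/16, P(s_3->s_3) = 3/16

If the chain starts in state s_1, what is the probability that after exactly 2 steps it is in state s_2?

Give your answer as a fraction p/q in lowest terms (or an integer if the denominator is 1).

Computing P^2 by repeated multiplication:
P^1 =
  s_1: [1/2, 3/8, 1/8]
  s_2: [13/16, 1/8, 1/16]
  s_3: [3/8, 7/16, 3/16]
P^2 =
  s_1: [77/128, 37/128, 7/64]
  s_2: [17/32, 89/256, 31/256]
  s_3: [157/256, 71/256, 7/64]

(P^2)[s_1 -> s_2] = 37/128

Answer: 37/128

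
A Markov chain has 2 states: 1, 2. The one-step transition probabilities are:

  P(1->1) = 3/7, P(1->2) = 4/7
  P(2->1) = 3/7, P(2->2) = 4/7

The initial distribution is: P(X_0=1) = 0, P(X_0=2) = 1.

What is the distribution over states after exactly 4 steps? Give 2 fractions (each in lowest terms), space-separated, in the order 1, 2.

Answer: 3/7 4/7

Derivation:
Propagating the distribution step by step (d_{t+1} = d_t * P):
d_0 = (1=0, 2=1)
  d_1[1] = 0*3/7 + 1*3/7 = 3/7
  d_1[2] = 0*4/7 + 1*4/7 = 4/7
d_1 = (1=3/7, 2=4/7)
  d_2[1] = 3/7*3/7 + 4/7*3/7 = 3/7
  d_2[2] = 3/7*4/7 + 4/7*4/7 = 4/7
d_2 = (1=3/7, 2=4/7)
  d_3[1] = 3/7*3/7 + 4/7*3/7 = 3/7
  d_3[2] = 3/7*4/7 + 4/7*4/7 = 4/7
d_3 = (1=3/7, 2=4/7)
  d_4[1] = 3/7*3/7 + 4/7*3/7 = 3/7
  d_4[2] = 3/7*4/7 + 4/7*4/7 = 4/7
d_4 = (1=3/7, 2=4/7)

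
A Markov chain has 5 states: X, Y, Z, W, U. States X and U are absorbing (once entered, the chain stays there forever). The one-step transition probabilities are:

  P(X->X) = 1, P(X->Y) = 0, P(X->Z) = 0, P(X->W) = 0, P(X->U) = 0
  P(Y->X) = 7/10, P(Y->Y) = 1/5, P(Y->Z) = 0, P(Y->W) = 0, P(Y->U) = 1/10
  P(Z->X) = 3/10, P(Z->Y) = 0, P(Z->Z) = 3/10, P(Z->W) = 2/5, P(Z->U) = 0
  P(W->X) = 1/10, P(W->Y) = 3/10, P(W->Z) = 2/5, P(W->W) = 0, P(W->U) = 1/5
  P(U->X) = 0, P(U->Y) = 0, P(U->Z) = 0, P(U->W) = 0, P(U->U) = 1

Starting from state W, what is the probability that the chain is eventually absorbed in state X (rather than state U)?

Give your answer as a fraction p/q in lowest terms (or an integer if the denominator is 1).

Answer: 299/432

Derivation:
Let a_i = P(absorbed in X | start in state i).
Boundary conditions: a_X = 1, a_U = 0.
For each transient state i, a_i = sum_j P(i->j) * a_j:
  a_Y = 7/10*a_X + 1/5*a_Y + 0*a_Z + 0*a_W + 1/10*a_U
  a_Z = 3/10*a_X + 0*a_Y + 3/10*a_Z + 2/5*a_W + 0*a_U
  a_W = 1/10*a_X + 3/10*a_Y + 2/5*a_Z + 0*a_W + 1/5*a_U

Substituting a_X = 1 and a_U = 0, rearrange to (I - Q) a = r where r[i] = P(i -> X):
  [4/5, 0, 0] . (a_Y, a_Z, a_W) = 7/10
  [0, 7/10, -2/5] . (a_Y, a_Z, a_W) = 3/10
  [-3/10, -2/5, 1] . (a_Y, a_Z, a_W) = 1/10

Solving yields:
  a_Y = 7/8
  a_Z = 89/108
  a_W = 299/432

Starting state is W, so the absorption probability is a_W = 299/432.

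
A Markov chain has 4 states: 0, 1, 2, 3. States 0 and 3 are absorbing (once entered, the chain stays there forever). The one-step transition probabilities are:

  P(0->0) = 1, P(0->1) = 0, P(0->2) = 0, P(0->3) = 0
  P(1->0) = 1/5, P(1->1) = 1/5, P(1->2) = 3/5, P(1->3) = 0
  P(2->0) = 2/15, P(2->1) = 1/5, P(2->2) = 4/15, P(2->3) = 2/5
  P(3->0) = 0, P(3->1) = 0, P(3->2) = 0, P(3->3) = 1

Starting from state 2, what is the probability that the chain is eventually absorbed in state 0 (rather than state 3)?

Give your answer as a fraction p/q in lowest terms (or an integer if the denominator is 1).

Answer: 11/35

Derivation:
Let a_i = P(absorbed in 0 | start in state i).
Boundary conditions: a_0 = 1, a_3 = 0.
For each transient state i, a_i = sum_j P(i->j) * a_j:
  a_1 = 1/5*a_0 + 1/5*a_1 + 3/5*a_2 + 0*a_3
  a_2 = 2/15*a_0 + 1/5*a_1 + 4/15*a_2 + 2/5*a_3

Substituting a_0 = 1 and a_3 = 0, rearrange to (I - Q) a = r where r[i] = P(i -> 0):
  [4/5, -3/5] . (a_1, a_2) = 1/5
  [-1/5, 11/15] . (a_1, a_2) = 2/15

Solving yields:
  a_1 = 17/35
  a_2 = 11/35

Starting state is 2, so the absorption probability is a_2 = 11/35.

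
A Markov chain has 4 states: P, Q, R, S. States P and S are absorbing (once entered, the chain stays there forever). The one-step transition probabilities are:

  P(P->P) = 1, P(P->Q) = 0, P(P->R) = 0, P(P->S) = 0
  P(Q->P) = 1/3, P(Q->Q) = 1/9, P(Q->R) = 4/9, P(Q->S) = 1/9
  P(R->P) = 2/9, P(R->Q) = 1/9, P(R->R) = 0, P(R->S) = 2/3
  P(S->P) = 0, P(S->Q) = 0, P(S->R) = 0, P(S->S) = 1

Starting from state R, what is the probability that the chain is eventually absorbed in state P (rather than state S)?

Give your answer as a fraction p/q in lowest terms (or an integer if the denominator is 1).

Answer: 19/68

Derivation:
Let a_i = P(absorbed in P | start in state i).
Boundary conditions: a_P = 1, a_S = 0.
For each transient state i, a_i = sum_j P(i->j) * a_j:
  a_Q = 1/3*a_P + 1/9*a_Q + 4/9*a_R + 1/9*a_S
  a_R = 2/9*a_P + 1/9*a_Q + 0*a_R + 2/3*a_S

Substituting a_P = 1 and a_S = 0, rearrange to (I - Q) a = r where r[i] = P(i -> P):
  [8/9, -4/9] . (a_Q, a_R) = 1/3
  [-1/9, 1] . (a_Q, a_R) = 2/9

Solving yields:
  a_Q = 35/68
  a_R = 19/68

Starting state is R, so the absorption probability is a_R = 19/68.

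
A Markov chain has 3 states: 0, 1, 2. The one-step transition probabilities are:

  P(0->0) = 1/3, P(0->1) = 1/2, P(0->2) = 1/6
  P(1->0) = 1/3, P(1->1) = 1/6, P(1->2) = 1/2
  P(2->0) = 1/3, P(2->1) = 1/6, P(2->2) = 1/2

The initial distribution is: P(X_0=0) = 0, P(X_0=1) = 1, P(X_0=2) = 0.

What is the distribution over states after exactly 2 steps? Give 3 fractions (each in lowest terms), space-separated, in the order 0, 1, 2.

Answer: 1/3 5/18 7/18

Derivation:
Propagating the distribution step by step (d_{t+1} = d_t * P):
d_0 = (0=0, 1=1, 2=0)
  d_1[0] = 0*1/3 + 1*1/3 + 0*1/3 = 1/3
  d_1[1] = 0*1/2 + 1*1/6 + 0*1/6 = 1/6
  d_1[2] = 0*1/6 + 1*1/2 + 0*1/2 = 1/2
d_1 = (0=1/3, 1=1/6, 2=1/2)
  d_2[0] = 1/3*1/3 + 1/6*1/3 + 1/2*1/3 = 1/3
  d_2[1] = 1/3*1/2 + 1/6*1/6 + 1/2*1/6 = 5/18
  d_2[2] = 1/3*1/6 + 1/6*1/2 + 1/2*1/2 = 7/18
d_2 = (0=1/3, 1=5/18, 2=7/18)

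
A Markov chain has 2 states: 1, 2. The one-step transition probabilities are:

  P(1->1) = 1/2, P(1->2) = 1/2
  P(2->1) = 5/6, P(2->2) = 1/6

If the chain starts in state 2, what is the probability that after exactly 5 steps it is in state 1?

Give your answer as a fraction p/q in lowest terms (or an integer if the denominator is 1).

Computing P^5 by repeated multiplication:
P^1 =
  1: [1/2, 1/2]
  2: [5/6, 1/6]
P^2 =
  1: [2/3, 1/3]
  2: [5/9, 4/9]
P^3 =
  1: [11/18, 7/18]
  2: [35/54, 19/54]
P^4 =
  1: [17/27, 10/27]
  2: [50/81, 31/81]
P^5 =
  1: [101/162, 61/162]
  2: [305/486, 181/486]

(P^5)[2 -> 1] = 305/486

Answer: 305/486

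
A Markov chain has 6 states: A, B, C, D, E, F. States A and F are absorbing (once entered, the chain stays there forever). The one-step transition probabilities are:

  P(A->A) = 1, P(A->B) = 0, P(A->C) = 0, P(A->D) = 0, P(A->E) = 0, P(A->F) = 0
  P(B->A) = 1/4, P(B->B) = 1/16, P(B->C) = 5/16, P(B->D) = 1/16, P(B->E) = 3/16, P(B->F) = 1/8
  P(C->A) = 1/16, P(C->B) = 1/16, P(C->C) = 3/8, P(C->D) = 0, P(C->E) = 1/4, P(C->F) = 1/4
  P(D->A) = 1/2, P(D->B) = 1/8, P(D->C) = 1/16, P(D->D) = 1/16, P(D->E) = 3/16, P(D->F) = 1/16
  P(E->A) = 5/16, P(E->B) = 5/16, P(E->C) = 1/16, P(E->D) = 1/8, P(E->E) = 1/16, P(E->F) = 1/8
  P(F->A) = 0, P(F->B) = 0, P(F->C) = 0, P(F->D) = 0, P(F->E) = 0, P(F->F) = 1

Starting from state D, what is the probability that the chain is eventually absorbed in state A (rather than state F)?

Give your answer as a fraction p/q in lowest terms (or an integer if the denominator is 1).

Answer: 10146/13127

Derivation:
Let a_i = P(absorbed in A | start in state i).
Boundary conditions: a_A = 1, a_F = 0.
For each transient state i, a_i = sum_j P(i->j) * a_j:
  a_B = 1/4*a_A + 1/16*a_B + 5/16*a_C + 1/16*a_D + 3/16*a_E + 1/8*a_F
  a_C = 1/16*a_A + 1/16*a_B + 3/8*a_C + 0*a_D + 1/4*a_E + 1/4*a_F
  a_D = 1/2*a_A + 1/8*a_B + 1/16*a_C + 1/16*a_D + 3/16*a_E + 1/16*a_F
  a_E = 5/16*a_A + 5/16*a_B + 1/16*a_C + 1/8*a_D + 1/16*a_E + 1/8*a_F

Substituting a_A = 1 and a_F = 0, rearrange to (I - Q) a = r where r[i] = P(i -> A):
  [15/16, -5/16, -1/16, -3/16] . (a_B, a_C, a_D, a_E) = 1/4
  [-1/16, 5/8, 0, -1/4] . (a_B, a_C, a_D, a_E) = 1/16
  [-1/8, -1/16, 15/16, -3/16] . (a_B, a_C, a_D, a_E) = 1/2
  [-5/16, -1/16, -1/8, 15/16] . (a_B, a_C, a_D, a_E) = 5/16

Solving yields:
  a_B = 7770/13127
  a_C = 11131/26254
  a_D = 10146/13127
  a_E = 17379/26254

Starting state is D, so the absorption probability is a_D = 10146/13127.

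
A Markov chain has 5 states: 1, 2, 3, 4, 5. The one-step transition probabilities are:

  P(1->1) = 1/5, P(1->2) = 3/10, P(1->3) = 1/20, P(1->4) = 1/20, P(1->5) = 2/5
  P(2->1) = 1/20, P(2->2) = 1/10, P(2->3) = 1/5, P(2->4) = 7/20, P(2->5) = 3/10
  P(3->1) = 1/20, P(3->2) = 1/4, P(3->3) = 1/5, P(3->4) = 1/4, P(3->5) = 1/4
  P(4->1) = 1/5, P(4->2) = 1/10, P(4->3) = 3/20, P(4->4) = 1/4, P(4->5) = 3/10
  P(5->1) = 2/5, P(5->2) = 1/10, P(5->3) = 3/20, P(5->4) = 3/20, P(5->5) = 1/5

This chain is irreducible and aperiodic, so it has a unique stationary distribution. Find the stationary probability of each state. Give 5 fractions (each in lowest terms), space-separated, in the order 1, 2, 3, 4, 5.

The stationary distribution satisfies pi = pi * P, i.e.:
  pi_1 = 1/5*pi_1 + 1/20*pi_2 + 1/20*pi_3 + 1/5*pi_4 + 2/5*pi_5
  pi_2 = 3/10*pi_1 + 1/10*pi_2 + 1/4*pi_3 + 1/10*pi_4 + 1/10*pi_5
  pi_3 = 1/20*pi_1 + 1/5*pi_2 + 1/5*pi_3 + 3/20*pi_4 + 3/20*pi_5
  pi_4 = 1/20*pi_1 + 7/20*pi_2 + 1/4*pi_3 + 1/4*pi_4 + 3/20*pi_5
  pi_5 = 2/5*pi_1 + 3/10*pi_2 + 1/4*pi_3 + 3/10*pi_4 + 1/5*pi_5
with normalization: pi_1 + pi_2 + pi_3 + pi_4 + pi_5 = 1.

Using the first 4 balance equations plus normalization, the linear system A*pi = b is:
  [-4/5, 1/20, 1/20, 1/5, 2/5] . pi = 0
  [3/10, -9/10, 1/4, 1/10, 1/10] . pi = 0
  [1/20, 1/5, -4/5, 3/20, 3/20] . pi = 0
  [1/20, 7/20, 1/4, -3/4, 3/20] . pi = 0
  [1, 1, 1, 1, 1] . pi = 1

Solving yields:
  pi_1 = 5797/27494
  pi_2 = 2252/13747
  pi_3 = 1984/13747
  pi_4 = 2690/13747
  pi_5 = 7845/27494

Verification (pi * P):
  5797/27494*1/5 + 2252/13747*1/20 + 1984/13747*1/20 + 2690/13747*1/5 + 7845/27494*2/5 = 5797/27494 = pi_1  (ok)
  5797/27494*3/10 + 2252/13747*1/10 + 1984/13747*1/4 + 2690/13747*1/10 + 7845/27494*1/10 = 2252/13747 = pi_2  (ok)
  5797/27494*1/20 + 2252/13747*1/5 + 1984/13747*1/5 + 2690/13747*3/20 + 7845/27494*3/20 = 1984/13747 = pi_3  (ok)
  5797/27494*1/20 + 2252/13747*7/20 + 1984/13747*1/4 + 2690/13747*1/4 + 7845/27494*3/20 = 2690/13747 = pi_4  (ok)
  5797/27494*2/5 + 2252/13747*3/10 + 1984/13747*1/4 + 2690/13747*3/10 + 7845/27494*1/5 = 7845/27494 = pi_5  (ok)

Answer: 5797/27494 2252/13747 1984/13747 2690/13747 7845/27494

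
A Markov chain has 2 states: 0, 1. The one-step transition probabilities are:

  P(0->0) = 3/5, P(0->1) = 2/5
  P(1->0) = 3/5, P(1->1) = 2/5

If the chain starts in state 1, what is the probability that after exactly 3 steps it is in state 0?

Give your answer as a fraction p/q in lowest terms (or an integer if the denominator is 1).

Computing P^3 by repeated multiplication:
P^1 =
  0: [3/5, 2/5]
  1: [3/5, 2/5]
P^2 =
  0: [3/5, 2/5]
  1: [3/5, 2/5]
P^3 =
  0: [3/5, 2/5]
  1: [3/5, 2/5]

(P^3)[1 -> 0] = 3/5

Answer: 3/5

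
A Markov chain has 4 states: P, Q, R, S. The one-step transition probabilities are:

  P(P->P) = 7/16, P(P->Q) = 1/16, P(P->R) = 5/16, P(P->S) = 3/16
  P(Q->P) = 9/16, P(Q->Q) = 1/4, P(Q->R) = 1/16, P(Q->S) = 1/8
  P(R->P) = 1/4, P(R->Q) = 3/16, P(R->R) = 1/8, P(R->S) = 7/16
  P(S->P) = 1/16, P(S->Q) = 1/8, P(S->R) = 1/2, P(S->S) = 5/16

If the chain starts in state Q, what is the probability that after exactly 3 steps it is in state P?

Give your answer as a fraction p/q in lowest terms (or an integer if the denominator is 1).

Computing P^3 by repeated multiplication:
P^1 =
  P: [7/16, 1/16, 5/16, 3/16]
  Q: [9/16, 1/4, 1/16, 1/8]
  R: [1/4, 3/16, 1/8, 7/16]
  S: [1/16, 1/8, 1/2, 5/16]
P^2 =
  P: [81/256, 1/8, 35/128, 73/256]
  Q: [105/256, 1/8, 67/256, 13/64]
  R: [35/128, 9/64, 83/256, 67/256]
  S: [31/128, 43/256, 63/256, 11/32]
P^3 =
  P: [151/512, 565/4096, 1161/4096, 581/2048]
  Q: [1343/4096, 269/2048, 1107/4096, 277/1024]
  R: [1213/4096, 597/4096, 17/64, 599/2048]
  S: [1161/4096, 599/4096, 1183/4096, 1153/4096]

(P^3)[Q -> P] = 1343/4096

Answer: 1343/4096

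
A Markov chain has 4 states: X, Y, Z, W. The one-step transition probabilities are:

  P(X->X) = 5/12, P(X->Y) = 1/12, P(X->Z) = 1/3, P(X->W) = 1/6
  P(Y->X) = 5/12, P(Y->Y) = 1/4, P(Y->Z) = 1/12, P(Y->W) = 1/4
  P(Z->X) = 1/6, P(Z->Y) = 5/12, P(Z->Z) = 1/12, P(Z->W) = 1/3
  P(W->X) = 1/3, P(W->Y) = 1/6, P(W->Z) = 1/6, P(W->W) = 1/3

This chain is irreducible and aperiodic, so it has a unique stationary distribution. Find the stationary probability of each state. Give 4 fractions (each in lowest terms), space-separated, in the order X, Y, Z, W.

Answer: 192/553 16/79 106/553 143/553

Derivation:
The stationary distribution satisfies pi = pi * P, i.e.:
  pi_X = 5/12*pi_X + 5/12*pi_Y + 1/6*pi_Z + 1/3*pi_W
  pi_Y = 1/12*pi_X + 1/4*pi_Y + 5/12*pi_Z + 1/6*pi_W
  pi_Z = 1/3*pi_X + 1/12*pi_Y + 1/12*pi_Z + 1/6*pi_W
  pi_W = 1/6*pi_X + 1/4*pi_Y + 1/3*pi_Z + 1/3*pi_W
with normalization: pi_X + pi_Y + pi_Z + pi_W = 1.

Using the first 3 balance equations plus normalization, the linear system A*pi = b is:
  [-7/12, 5/12, 1/6, 1/3] . pi = 0
  [1/12, -3/4, 5/12, 1/6] . pi = 0
  [1/3, 1/12, -11/12, 1/6] . pi = 0
  [1, 1, 1, 1] . pi = 1

Solving yields:
  pi_X = 192/553
  pi_Y = 16/79
  pi_Z = 106/553
  pi_W = 143/553

Verification (pi * P):
  192/553*5/12 + 16/79*5/12 + 106/553*1/6 + 143/553*1/3 = 192/553 = pi_X  (ok)
  192/553*1/12 + 16/79*1/4 + 106/553*5/12 + 143/553*1/6 = 16/79 = pi_Y  (ok)
  192/553*1/3 + 16/79*1/12 + 106/553*1/12 + 143/553*1/6 = 106/553 = pi_Z  (ok)
  192/553*1/6 + 16/79*1/4 + 106/553*1/3 + 143/553*1/3 = 143/553 = pi_W  (ok)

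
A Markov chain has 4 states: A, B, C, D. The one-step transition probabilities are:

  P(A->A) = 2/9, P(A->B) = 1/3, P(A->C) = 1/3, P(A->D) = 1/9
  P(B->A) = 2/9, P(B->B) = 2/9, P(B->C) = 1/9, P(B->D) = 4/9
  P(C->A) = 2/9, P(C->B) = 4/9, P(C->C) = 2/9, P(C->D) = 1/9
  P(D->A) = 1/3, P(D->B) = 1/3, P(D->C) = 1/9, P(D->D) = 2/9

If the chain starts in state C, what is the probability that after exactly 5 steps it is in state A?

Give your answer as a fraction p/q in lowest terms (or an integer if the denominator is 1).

Computing P^5 by repeated multiplication:
P^1 =
  A: [2/9, 1/3, 1/3, 1/9]
  B: [2/9, 2/9, 1/9, 4/9]
  C: [2/9, 4/9, 2/9, 1/9]
  D: [1/3, 1/3, 1/9, 2/9]
P^2 =
  A: [19/81, 1/3, 16/81, 19/81]
  B: [22/81, 26/81, 14/81, 19/81]
  C: [19/81, 25/81, 5/27, 22/81]
  D: [20/81, 25/81, 16/81, 20/81]
P^3 =
  A: [181/729, 232/729, 5/27, 181/729]
  B: [181/729, 77/243, 139/729, 178/729]
  C: [184/729, 233/729, 134/729, 178/729]
  D: [182/729, 26/81, 137/729, 176/729]
P^4 =
  A: [1639/6561, 2090/6561, 1226/6561, 1606/6561]
  B: [1636/6561, 2095/6561, 410/2187, 1600/6561]
  C: [1636/6561, 232/729, 1231/6561, 1606/6561]
  D: [1634/6561, 2090/6561, 410/2187, 1607/6561]
P^5 =
  A: [14728/59049, 697/2187, 11065/59049, 14437/59049]
  B: [14722/59049, 18818/59049, 11063/59049, 14446/59049]
  C: [14728/59049, 18826/59049, 3688/19683, 14431/59049]
  D: [14729/59049, 18823/59049, 11059/59049, 14438/59049]

(P^5)[C -> A] = 14728/59049

Answer: 14728/59049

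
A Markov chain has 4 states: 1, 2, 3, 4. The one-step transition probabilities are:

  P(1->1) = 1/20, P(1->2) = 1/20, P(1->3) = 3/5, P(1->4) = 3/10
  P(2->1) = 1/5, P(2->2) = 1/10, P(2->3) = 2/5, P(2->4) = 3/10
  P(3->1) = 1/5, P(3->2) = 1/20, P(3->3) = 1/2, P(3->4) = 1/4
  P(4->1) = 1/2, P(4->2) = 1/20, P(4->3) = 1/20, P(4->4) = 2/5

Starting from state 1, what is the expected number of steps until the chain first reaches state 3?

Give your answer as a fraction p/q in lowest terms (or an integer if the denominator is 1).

Let h_i = expected steps to first reach 3 from state i.
Boundary: h_3 = 0.
First-step equations for the other states:
  h_1 = 1 + 1/20*h_1 + 1/20*h_2 + 3/5*h_3 + 3/10*h_4
  h_2 = 1 + 1/5*h_1 + 1/10*h_2 + 2/5*h_3 + 3/10*h_4
  h_4 = 1 + 1/2*h_1 + 1/20*h_2 + 1/20*h_3 + 2/5*h_4

Substituting h_3 = 0 and rearranging gives the linear system (I - Q) h = 1:
  [19/20, -1/20, -3/10] . (h_1, h_2, h_4) = 1
  [-1/5, 9/10, -3/10] . (h_1, h_2, h_4) = 1
  [-1/2, -1/20, 3/5] . (h_1, h_2, h_4) = 1

Solving yields:
  h_1 = 1140/463
  h_2 = 1380/463
  h_4 = 5510/1389

Starting state is 1, so the expected hitting time is h_1 = 1140/463.

Answer: 1140/463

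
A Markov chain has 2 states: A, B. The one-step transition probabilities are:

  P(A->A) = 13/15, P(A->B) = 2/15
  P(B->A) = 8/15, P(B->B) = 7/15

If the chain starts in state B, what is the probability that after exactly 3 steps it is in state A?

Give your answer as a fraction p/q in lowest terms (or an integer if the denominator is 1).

Computing P^3 by repeated multiplication:
P^1 =
  A: [13/15, 2/15]
  B: [8/15, 7/15]
P^2 =
  A: [37/45, 8/45]
  B: [32/45, 13/45]
P^3 =
  A: [109/135, 26/135]
  B: [104/135, 31/135]

(P^3)[B -> A] = 104/135

Answer: 104/135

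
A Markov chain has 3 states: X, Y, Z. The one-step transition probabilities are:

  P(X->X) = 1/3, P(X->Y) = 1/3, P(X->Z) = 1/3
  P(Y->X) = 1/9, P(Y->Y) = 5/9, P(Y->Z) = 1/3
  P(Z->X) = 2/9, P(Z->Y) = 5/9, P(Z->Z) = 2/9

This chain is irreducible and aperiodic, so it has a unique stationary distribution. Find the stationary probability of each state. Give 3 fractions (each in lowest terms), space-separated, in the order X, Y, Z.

Answer: 13/70 18/35 3/10

Derivation:
The stationary distribution satisfies pi = pi * P, i.e.:
  pi_X = 1/3*pi_X + 1/9*pi_Y + 2/9*pi_Z
  pi_Y = 1/3*pi_X + 5/9*pi_Y + 5/9*pi_Z
  pi_Z = 1/3*pi_X + 1/3*pi_Y + 2/9*pi_Z
with normalization: pi_X + pi_Y + pi_Z = 1.

Using the first 2 balance equations plus normalization, the linear system A*pi = b is:
  [-2/3, 1/9, 2/9] . pi = 0
  [1/3, -4/9, 5/9] . pi = 0
  [1, 1, 1] . pi = 1

Solving yields:
  pi_X = 13/70
  pi_Y = 18/35
  pi_Z = 3/10

Verification (pi * P):
  13/70*1/3 + 18/35*1/9 + 3/10*2/9 = 13/70 = pi_X  (ok)
  13/70*1/3 + 18/35*5/9 + 3/10*5/9 = 18/35 = pi_Y  (ok)
  13/70*1/3 + 18/35*1/3 + 3/10*2/9 = 3/10 = pi_Z  (ok)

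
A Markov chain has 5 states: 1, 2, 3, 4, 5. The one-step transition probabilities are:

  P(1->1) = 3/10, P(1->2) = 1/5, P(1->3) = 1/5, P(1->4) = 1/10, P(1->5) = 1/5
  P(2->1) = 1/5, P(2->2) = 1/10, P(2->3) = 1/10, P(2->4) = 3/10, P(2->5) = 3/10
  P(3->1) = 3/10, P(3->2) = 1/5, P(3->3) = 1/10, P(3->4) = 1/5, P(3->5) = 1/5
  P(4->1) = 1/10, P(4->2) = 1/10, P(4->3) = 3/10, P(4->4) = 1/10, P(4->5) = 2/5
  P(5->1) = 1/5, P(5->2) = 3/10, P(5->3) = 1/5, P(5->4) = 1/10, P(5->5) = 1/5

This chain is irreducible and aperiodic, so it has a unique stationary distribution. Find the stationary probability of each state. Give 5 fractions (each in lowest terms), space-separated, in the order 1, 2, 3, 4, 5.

The stationary distribution satisfies pi = pi * P, i.e.:
  pi_1 = 3/10*pi_1 + 1/5*pi_2 + 3/10*pi_3 + 1/10*pi_4 + 1/5*pi_5
  pi_2 = 1/5*pi_1 + 1/10*pi_2 + 1/5*pi_3 + 1/10*pi_4 + 3/10*pi_5
  pi_3 = 1/5*pi_1 + 1/10*pi_2 + 1/10*pi_3 + 3/10*pi_4 + 1/5*pi_5
  pi_4 = 1/10*pi_1 + 3/10*pi_2 + 1/5*pi_3 + 1/10*pi_4 + 1/10*pi_5
  pi_5 = 1/5*pi_1 + 3/10*pi_2 + 1/5*pi_3 + 2/5*pi_4 + 1/5*pi_5
with normalization: pi_1 + pi_2 + pi_3 + pi_4 + pi_5 = 1.

Using the first 4 balance equations plus normalization, the linear system A*pi = b is:
  [-7/10, 1/5, 3/10, 1/10, 1/5] . pi = 0
  [1/5, -9/10, 1/5, 1/10, 3/10] . pi = 0
  [1/5, 1/10, -9/10, 3/10, 1/5] . pi = 0
  [1/10, 3/10, 1/5, -9/10, 1/10] . pi = 0
  [1, 1, 1, 1, 1] . pi = 1

Solving yields:
  pi_1 = 2708/12049
  pi_2 = 2294/12049
  pi_3 = 2153/12049
  pi_4 = 1879/12049
  pi_5 = 3015/12049

Verification (pi * P):
  2708/12049*3/10 + 2294/12049*1/5 + 2153/12049*3/10 + 1879/12049*1/10 + 3015/12049*1/5 = 2708/12049 = pi_1  (ok)
  2708/12049*1/5 + 2294/12049*1/10 + 2153/12049*1/5 + 1879/12049*1/10 + 3015/12049*3/10 = 2294/12049 = pi_2  (ok)
  2708/12049*1/5 + 2294/12049*1/10 + 2153/12049*1/10 + 1879/12049*3/10 + 3015/12049*1/5 = 2153/12049 = pi_3  (ok)
  2708/12049*1/10 + 2294/12049*3/10 + 2153/12049*1/5 + 1879/12049*1/10 + 3015/12049*1/10 = 1879/12049 = pi_4  (ok)
  2708/12049*1/5 + 2294/12049*3/10 + 2153/12049*1/5 + 1879/12049*2/5 + 3015/12049*1/5 = 3015/12049 = pi_5  (ok)

Answer: 2708/12049 2294/12049 2153/12049 1879/12049 3015/12049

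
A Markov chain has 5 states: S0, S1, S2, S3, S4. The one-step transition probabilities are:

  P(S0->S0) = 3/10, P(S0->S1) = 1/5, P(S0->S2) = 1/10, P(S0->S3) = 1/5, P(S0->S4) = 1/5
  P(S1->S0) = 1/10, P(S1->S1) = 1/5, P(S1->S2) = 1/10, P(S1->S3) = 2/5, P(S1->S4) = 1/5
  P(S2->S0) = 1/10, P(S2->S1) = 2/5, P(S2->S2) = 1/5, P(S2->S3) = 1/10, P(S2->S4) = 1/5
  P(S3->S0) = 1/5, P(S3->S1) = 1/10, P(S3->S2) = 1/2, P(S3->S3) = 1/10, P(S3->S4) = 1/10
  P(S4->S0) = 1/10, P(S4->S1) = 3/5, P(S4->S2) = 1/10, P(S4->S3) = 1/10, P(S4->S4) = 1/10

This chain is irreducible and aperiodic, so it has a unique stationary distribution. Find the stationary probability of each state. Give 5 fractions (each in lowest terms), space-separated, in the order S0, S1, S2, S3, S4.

The stationary distribution satisfies pi = pi * P, i.e.:
  pi_S0 = 3/10*pi_S0 + 1/10*pi_S1 + 1/10*pi_S2 + 1/5*pi_S3 + 1/10*pi_S4
  pi_S1 = 1/5*pi_S0 + 1/5*pi_S1 + 2/5*pi_S2 + 1/10*pi_S3 + 3/5*pi_S4
  pi_S2 = 1/10*pi_S0 + 1/10*pi_S1 + 1/5*pi_S2 + 1/2*pi_S3 + 1/10*pi_S4
  pi_S3 = 1/5*pi_S0 + 2/5*pi_S1 + 1/10*pi_S2 + 1/10*pi_S3 + 1/10*pi_S4
  pi_S4 = 1/5*pi_S0 + 1/5*pi_S1 + 1/5*pi_S2 + 1/10*pi_S3 + 1/10*pi_S4
with normalization: pi_S0 + pi_S1 + pi_S2 + pi_S3 + pi_S4 = 1.

Using the first 4 balance equations plus normalization, the linear system A*pi = b is:
  [-7/10, 1/10, 1/10, 1/5, 1/10] . pi = 0
  [1/5, -4/5, 2/5, 1/10, 3/5] . pi = 0
  [1/10, 1/10, -4/5, 1/2, 1/10] . pi = 0
  [1/5, 2/5, 1/10, -9/10, 1/10] . pi = 0
  [1, 1, 1, 1, 1] . pi = 1

Solving yields:
  pi_S0 = 567/3778
  pi_S1 = 3235/11334
  pi_S2 = 1135/5667
  pi_S3 = 379/1889
  pi_S4 = 309/1889

Verification (pi * P):
  567/3778*3/10 + 3235/11334*1/10 + 1135/5667*1/10 + 379/1889*1/5 + 309/1889*1/10 = 567/3778 = pi_S0  (ok)
  567/3778*1/5 + 3235/11334*1/5 + 1135/5667*2/5 + 379/1889*1/10 + 309/1889*3/5 = 3235/11334 = pi_S1  (ok)
  567/3778*1/10 + 3235/11334*1/10 + 1135/5667*1/5 + 379/1889*1/2 + 309/1889*1/10 = 1135/5667 = pi_S2  (ok)
  567/3778*1/5 + 3235/11334*2/5 + 1135/5667*1/10 + 379/1889*1/10 + 309/1889*1/10 = 379/1889 = pi_S3  (ok)
  567/3778*1/5 + 3235/11334*1/5 + 1135/5667*1/5 + 379/1889*1/10 + 309/1889*1/10 = 309/1889 = pi_S4  (ok)

Answer: 567/3778 3235/11334 1135/5667 379/1889 309/1889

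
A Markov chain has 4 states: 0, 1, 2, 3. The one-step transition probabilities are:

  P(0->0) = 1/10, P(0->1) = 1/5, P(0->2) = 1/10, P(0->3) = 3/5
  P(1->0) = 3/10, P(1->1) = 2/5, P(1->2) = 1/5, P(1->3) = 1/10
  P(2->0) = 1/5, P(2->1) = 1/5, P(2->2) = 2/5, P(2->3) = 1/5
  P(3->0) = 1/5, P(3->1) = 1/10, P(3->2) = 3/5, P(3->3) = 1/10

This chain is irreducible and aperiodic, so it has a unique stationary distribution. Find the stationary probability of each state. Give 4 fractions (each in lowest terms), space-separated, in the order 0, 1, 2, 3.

Answer: 194/961 212/961 329/961 226/961

Derivation:
The stationary distribution satisfies pi = pi * P, i.e.:
  pi_0 = 1/10*pi_0 + 3/10*pi_1 + 1/5*pi_2 + 1/5*pi_3
  pi_1 = 1/5*pi_0 + 2/5*pi_1 + 1/5*pi_2 + 1/10*pi_3
  pi_2 = 1/10*pi_0 + 1/5*pi_1 + 2/5*pi_2 + 3/5*pi_3
  pi_3 = 3/5*pi_0 + 1/10*pi_1 + 1/5*pi_2 + 1/10*pi_3
with normalization: pi_0 + pi_1 + pi_2 + pi_3 = 1.

Using the first 3 balance equations plus normalization, the linear system A*pi = b is:
  [-9/10, 3/10, 1/5, 1/5] . pi = 0
  [1/5, -3/5, 1/5, 1/10] . pi = 0
  [1/10, 1/5, -3/5, 3/5] . pi = 0
  [1, 1, 1, 1] . pi = 1

Solving yields:
  pi_0 = 194/961
  pi_1 = 212/961
  pi_2 = 329/961
  pi_3 = 226/961

Verification (pi * P):
  194/961*1/10 + 212/961*3/10 + 329/961*1/5 + 226/961*1/5 = 194/961 = pi_0  (ok)
  194/961*1/5 + 212/961*2/5 + 329/961*1/5 + 226/961*1/10 = 212/961 = pi_1  (ok)
  194/961*1/10 + 212/961*1/5 + 329/961*2/5 + 226/961*3/5 = 329/961 = pi_2  (ok)
  194/961*3/5 + 212/961*1/10 + 329/961*1/5 + 226/961*1/10 = 226/961 = pi_3  (ok)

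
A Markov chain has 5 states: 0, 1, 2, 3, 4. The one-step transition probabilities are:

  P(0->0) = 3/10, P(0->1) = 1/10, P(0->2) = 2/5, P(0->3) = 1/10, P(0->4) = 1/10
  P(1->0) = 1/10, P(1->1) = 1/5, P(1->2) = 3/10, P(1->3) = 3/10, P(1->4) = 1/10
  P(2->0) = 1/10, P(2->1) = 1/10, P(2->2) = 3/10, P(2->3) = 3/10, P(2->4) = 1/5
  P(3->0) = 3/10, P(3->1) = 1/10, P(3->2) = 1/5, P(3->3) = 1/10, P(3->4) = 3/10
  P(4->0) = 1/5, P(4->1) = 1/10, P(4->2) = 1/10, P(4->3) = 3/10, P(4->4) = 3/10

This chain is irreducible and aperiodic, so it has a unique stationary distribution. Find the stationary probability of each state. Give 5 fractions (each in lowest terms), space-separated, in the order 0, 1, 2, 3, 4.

The stationary distribution satisfies pi = pi * P, i.e.:
  pi_0 = 3/10*pi_0 + 1/10*pi_1 + 1/10*pi_2 + 3/10*pi_3 + 1/5*pi_4
  pi_1 = 1/10*pi_0 + 1/5*pi_1 + 1/10*pi_2 + 1/10*pi_3 + 1/10*pi_4
  pi_2 = 2/5*pi_0 + 3/10*pi_1 + 3/10*pi_2 + 1/5*pi_3 + 1/10*pi_4
  pi_3 = 1/10*pi_0 + 3/10*pi_1 + 3/10*pi_2 + 1/10*pi_3 + 3/10*pi_4
  pi_4 = 1/10*pi_0 + 1/10*pi_1 + 1/5*pi_2 + 3/10*pi_3 + 3/10*pi_4
with normalization: pi_0 + pi_1 + pi_2 + pi_3 + pi_4 = 1.

Using the first 4 balance equations plus normalization, the linear system A*pi = b is:
  [-7/10, 1/10, 1/10, 3/10, 1/5] . pi = 0
  [1/10, -4/5, 1/10, 1/10, 1/10] . pi = 0
  [2/5, 3/10, -7/10, 1/5, 1/10] . pi = 0
  [1/10, 3/10, 3/10, -9/10, 3/10] . pi = 0
  [1, 1, 1, 1, 1] . pi = 1

Solving yields:
  pi_0 = 563/2742
  pi_1 = 1/9
  pi_2 = 352/1371
  pi_3 = 1775/8226
  pi_4 = 868/4113

Verification (pi * P):
  563/2742*3/10 + 1/9*1/10 + 352/1371*1/10 + 1775/8226*3/10 + 868/4113*1/5 = 563/2742 = pi_0  (ok)
  563/2742*1/10 + 1/9*1/5 + 352/1371*1/10 + 1775/8226*1/10 + 868/4113*1/10 = 1/9 = pi_1  (ok)
  563/2742*2/5 + 1/9*3/10 + 352/1371*3/10 + 1775/8226*1/5 + 868/4113*1/10 = 352/1371 = pi_2  (ok)
  563/2742*1/10 + 1/9*3/10 + 352/1371*3/10 + 1775/8226*1/10 + 868/4113*3/10 = 1775/8226 = pi_3  (ok)
  563/2742*1/10 + 1/9*1/10 + 352/1371*1/5 + 1775/8226*3/10 + 868/4113*3/10 = 868/4113 = pi_4  (ok)

Answer: 563/2742 1/9 352/1371 1775/8226 868/4113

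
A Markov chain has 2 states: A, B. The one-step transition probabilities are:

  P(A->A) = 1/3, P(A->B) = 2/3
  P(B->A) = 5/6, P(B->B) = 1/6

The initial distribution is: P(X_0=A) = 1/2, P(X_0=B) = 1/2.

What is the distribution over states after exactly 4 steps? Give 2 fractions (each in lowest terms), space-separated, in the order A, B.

Propagating the distribution step by step (d_{t+1} = d_t * P):
d_0 = (A=1/2, B=1/2)
  d_1[A] = 1/2*1/3 + 1/2*5/6 = 7/12
  d_1[B] = 1/2*2/3 + 1/2*1/6 = 5/12
d_1 = (A=7/12, B=5/12)
  d_2[A] = 7/12*1/3 + 5/12*5/6 = 13/24
  d_2[B] = 7/12*2/3 + 5/12*1/6 = 11/24
d_2 = (A=13/24, B=11/24)
  d_3[A] = 13/24*1/3 + 11/24*5/6 = 9/16
  d_3[B] = 13/24*2/3 + 11/24*1/6 = 7/16
d_3 = (A=9/16, B=7/16)
  d_4[A] = 9/16*1/3 + 7/16*5/6 = 53/96
  d_4[B] = 9/16*2/3 + 7/16*1/6 = 43/96
d_4 = (A=53/96, B=43/96)

Answer: 53/96 43/96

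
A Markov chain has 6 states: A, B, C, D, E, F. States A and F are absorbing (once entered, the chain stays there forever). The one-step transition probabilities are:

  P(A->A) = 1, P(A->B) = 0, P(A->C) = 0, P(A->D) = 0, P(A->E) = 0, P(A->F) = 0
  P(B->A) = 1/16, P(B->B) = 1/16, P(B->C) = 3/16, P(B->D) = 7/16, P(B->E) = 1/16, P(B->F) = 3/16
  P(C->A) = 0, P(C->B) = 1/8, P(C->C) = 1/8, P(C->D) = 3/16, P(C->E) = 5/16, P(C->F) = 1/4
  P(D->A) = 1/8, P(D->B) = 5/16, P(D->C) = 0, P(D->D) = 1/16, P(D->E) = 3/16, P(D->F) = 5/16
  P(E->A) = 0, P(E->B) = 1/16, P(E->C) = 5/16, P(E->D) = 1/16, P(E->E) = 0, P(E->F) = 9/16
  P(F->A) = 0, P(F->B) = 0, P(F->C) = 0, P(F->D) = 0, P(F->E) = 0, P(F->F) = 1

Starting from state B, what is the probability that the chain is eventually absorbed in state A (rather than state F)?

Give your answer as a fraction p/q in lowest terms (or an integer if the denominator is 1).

Let a_i = P(absorbed in A | start in state i).
Boundary conditions: a_A = 1, a_F = 0.
For each transient state i, a_i = sum_j P(i->j) * a_j:
  a_B = 1/16*a_A + 1/16*a_B + 3/16*a_C + 7/16*a_D + 1/16*a_E + 3/16*a_F
  a_C = 0*a_A + 1/8*a_B + 1/8*a_C + 3/16*a_D + 5/16*a_E + 1/4*a_F
  a_D = 1/8*a_A + 5/16*a_B + 0*a_C + 1/16*a_D + 3/16*a_E + 5/16*a_F
  a_E = 0*a_A + 1/16*a_B + 5/16*a_C + 1/16*a_D + 0*a_E + 9/16*a_F

Substituting a_A = 1 and a_F = 0, rearrange to (I - Q) a = r where r[i] = P(i -> A):
  [15/16, -3/16, -7/16, -1/16] . (a_B, a_C, a_D, a_E) = 1/16
  [-1/8, 7/8, -3/16, -5/16] . (a_B, a_C, a_D, a_E) = 0
  [-5/16, 0, 15/16, -3/16] . (a_B, a_C, a_D, a_E) = 1/8
  [-1/16, -5/16, -1/16, 1] . (a_B, a_C, a_D, a_E) = 0

Solving yields:
  a_B = 20/109
  a_C = 29/327
  a_D = 67/327
  a_E = 17/327

Starting state is B, so the absorption probability is a_B = 20/109.

Answer: 20/109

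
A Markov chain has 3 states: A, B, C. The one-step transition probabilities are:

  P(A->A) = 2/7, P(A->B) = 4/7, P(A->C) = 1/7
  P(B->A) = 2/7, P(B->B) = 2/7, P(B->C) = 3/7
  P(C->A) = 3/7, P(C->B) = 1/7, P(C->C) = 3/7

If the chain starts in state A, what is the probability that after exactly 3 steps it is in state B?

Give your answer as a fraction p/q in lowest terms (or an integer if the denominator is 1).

Computing P^3 by repeated multiplication:
P^1 =
  A: [2/7, 4/7, 1/7]
  B: [2/7, 2/7, 3/7]
  C: [3/7, 1/7, 3/7]
P^2 =
  A: [15/49, 17/49, 17/49]
  B: [17/49, 15/49, 17/49]
  C: [17/49, 17/49, 15/49]
P^3 =
  A: [115/343, 111/343, 117/343]
  B: [115/343, 115/343, 113/343]
  C: [113/343, 117/343, 113/343]

(P^3)[A -> B] = 111/343

Answer: 111/343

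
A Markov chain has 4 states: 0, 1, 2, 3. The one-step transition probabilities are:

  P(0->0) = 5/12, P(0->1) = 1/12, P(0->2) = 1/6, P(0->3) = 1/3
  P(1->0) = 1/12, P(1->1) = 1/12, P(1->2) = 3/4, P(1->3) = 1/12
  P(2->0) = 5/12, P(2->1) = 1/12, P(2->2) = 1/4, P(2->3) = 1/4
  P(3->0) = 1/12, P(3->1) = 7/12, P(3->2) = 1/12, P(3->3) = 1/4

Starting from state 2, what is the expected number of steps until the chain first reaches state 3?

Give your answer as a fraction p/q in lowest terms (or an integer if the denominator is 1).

Answer: 108/29

Derivation:
Let h_i = expected steps to first reach 3 from state i.
Boundary: h_3 = 0.
First-step equations for the other states:
  h_0 = 1 + 5/12*h_0 + 1/12*h_1 + 1/6*h_2 + 1/3*h_3
  h_1 = 1 + 1/12*h_0 + 1/12*h_1 + 3/4*h_2 + 1/12*h_3
  h_2 = 1 + 5/12*h_0 + 1/12*h_1 + 1/4*h_2 + 1/4*h_3

Substituting h_3 = 0 and rearranging gives the linear system (I - Q) h = 1:
  [7/12, -1/12, -1/6] . (h_0, h_1, h_2) = 1
  [-1/12, 11/12, -3/4] . (h_0, h_1, h_2) = 1
  [-5/12, -1/12, 3/4] . (h_0, h_1, h_2) = 1

Solving yields:
  h_0 = 99/29
  h_1 = 129/29
  h_2 = 108/29

Starting state is 2, so the expected hitting time is h_2 = 108/29.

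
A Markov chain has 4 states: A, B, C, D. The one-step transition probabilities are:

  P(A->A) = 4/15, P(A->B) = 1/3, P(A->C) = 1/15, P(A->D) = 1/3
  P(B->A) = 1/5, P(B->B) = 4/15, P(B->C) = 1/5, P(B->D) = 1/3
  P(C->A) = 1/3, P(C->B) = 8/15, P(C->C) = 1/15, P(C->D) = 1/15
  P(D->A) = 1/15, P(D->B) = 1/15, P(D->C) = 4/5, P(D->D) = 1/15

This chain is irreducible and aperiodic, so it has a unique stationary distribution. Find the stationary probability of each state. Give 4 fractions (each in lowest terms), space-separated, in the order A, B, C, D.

Answer: 1135/5118 1583/5118 667/2559 533/2559

Derivation:
The stationary distribution satisfies pi = pi * P, i.e.:
  pi_A = 4/15*pi_A + 1/5*pi_B + 1/3*pi_C + 1/15*pi_D
  pi_B = 1/3*pi_A + 4/15*pi_B + 8/15*pi_C + 1/15*pi_D
  pi_C = 1/15*pi_A + 1/5*pi_B + 1/15*pi_C + 4/5*pi_D
  pi_D = 1/3*pi_A + 1/3*pi_B + 1/15*pi_C + 1/15*pi_D
with normalization: pi_A + pi_B + pi_C + pi_D = 1.

Using the first 3 balance equations plus normalization, the linear system A*pi = b is:
  [-11/15, 1/5, 1/3, 1/15] . pi = 0
  [1/3, -11/15, 8/15, 1/15] . pi = 0
  [1/15, 1/5, -14/15, 4/5] . pi = 0
  [1, 1, 1, 1] . pi = 1

Solving yields:
  pi_A = 1135/5118
  pi_B = 1583/5118
  pi_C = 667/2559
  pi_D = 533/2559

Verification (pi * P):
  1135/5118*4/15 + 1583/5118*1/5 + 667/2559*1/3 + 533/2559*1/15 = 1135/5118 = pi_A  (ok)
  1135/5118*1/3 + 1583/5118*4/15 + 667/2559*8/15 + 533/2559*1/15 = 1583/5118 = pi_B  (ok)
  1135/5118*1/15 + 1583/5118*1/5 + 667/2559*1/15 + 533/2559*4/5 = 667/2559 = pi_C  (ok)
  1135/5118*1/3 + 1583/5118*1/3 + 667/2559*1/15 + 533/2559*1/15 = 533/2559 = pi_D  (ok)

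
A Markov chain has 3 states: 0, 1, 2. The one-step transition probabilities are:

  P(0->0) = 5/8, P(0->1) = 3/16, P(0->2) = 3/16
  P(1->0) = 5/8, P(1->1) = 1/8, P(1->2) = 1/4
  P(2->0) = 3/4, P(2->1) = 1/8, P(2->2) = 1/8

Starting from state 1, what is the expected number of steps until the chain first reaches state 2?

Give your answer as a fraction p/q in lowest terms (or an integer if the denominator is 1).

Let h_i = expected steps to first reach 2 from state i.
Boundary: h_2 = 0.
First-step equations for the other states:
  h_0 = 1 + 5/8*h_0 + 3/16*h_1 + 3/16*h_2
  h_1 = 1 + 5/8*h_0 + 1/8*h_1 + 1/4*h_2

Substituting h_2 = 0 and rearranging gives the linear system (I - Q) h = 1:
  [3/8, -3/16] . (h_0, h_1) = 1
  [-5/8, 7/8] . (h_0, h_1) = 1

Solving yields:
  h_0 = 136/27
  h_1 = 128/27

Starting state is 1, so the expected hitting time is h_1 = 128/27.

Answer: 128/27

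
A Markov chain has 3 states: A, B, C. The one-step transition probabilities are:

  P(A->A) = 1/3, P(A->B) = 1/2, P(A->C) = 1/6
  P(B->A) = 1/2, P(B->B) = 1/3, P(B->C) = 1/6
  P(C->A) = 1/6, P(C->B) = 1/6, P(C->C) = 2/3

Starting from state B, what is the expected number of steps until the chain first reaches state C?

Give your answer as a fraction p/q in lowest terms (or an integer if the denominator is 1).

Let h_i = expected steps to first reach C from state i.
Boundary: h_C = 0.
First-step equations for the other states:
  h_A = 1 + 1/3*h_A + 1/2*h_B + 1/6*h_C
  h_B = 1 + 1/2*h_A + 1/3*h_B + 1/6*h_C

Substituting h_C = 0 and rearranging gives the linear system (I - Q) h = 1:
  [2/3, -1/2] . (h_A, h_B) = 1
  [-1/2, 2/3] . (h_A, h_B) = 1

Solving yields:
  h_A = 6
  h_B = 6

Starting state is B, so the expected hitting time is h_B = 6.

Answer: 6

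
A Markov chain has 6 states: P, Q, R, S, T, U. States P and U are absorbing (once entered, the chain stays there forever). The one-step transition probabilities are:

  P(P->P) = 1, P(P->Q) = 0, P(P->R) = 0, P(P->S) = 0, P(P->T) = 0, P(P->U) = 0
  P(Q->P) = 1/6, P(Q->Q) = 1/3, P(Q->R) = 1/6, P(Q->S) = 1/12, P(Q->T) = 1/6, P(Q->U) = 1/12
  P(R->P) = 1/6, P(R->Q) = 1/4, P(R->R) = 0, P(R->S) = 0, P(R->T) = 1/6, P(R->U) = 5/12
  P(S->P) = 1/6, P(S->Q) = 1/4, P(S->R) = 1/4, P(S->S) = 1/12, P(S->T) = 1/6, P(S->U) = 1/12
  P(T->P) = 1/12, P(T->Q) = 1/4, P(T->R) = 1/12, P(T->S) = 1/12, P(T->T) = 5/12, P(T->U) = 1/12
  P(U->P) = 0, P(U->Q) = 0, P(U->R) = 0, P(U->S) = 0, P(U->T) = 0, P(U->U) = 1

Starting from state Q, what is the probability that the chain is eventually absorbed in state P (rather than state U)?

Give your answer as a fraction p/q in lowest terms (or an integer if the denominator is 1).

Let a_i = P(absorbed in P | start in state i).
Boundary conditions: a_P = 1, a_U = 0.
For each transient state i, a_i = sum_j P(i->j) * a_j:
  a_Q = 1/6*a_P + 1/3*a_Q + 1/6*a_R + 1/12*a_S + 1/6*a_T + 1/12*a_U
  a_R = 1/6*a_P + 1/4*a_Q + 0*a_R + 0*a_S + 1/6*a_T + 5/12*a_U
  a_S = 1/6*a_P + 1/4*a_Q + 1/4*a_R + 1/12*a_S + 1/6*a_T + 1/12*a_U
  a_T = 1/12*a_P + 1/4*a_Q + 1/12*a_R + 1/12*a_S + 5/12*a_T + 1/12*a_U

Substituting a_P = 1 and a_U = 0, rearrange to (I - Q) a = r where r[i] = P(i -> P):
  [2/3, -1/6, -1/12, -1/6] . (a_Q, a_R, a_S, a_T) = 1/6
  [-1/4, 1, 0, -1/6] . (a_Q, a_R, a_S, a_T) = 1/6
  [-1/4, -1/4, 11/12, -1/6] . (a_Q, a_R, a_S, a_T) = 1/6
  [-1/4, -1/12, -1/12, 7/12] . (a_Q, a_R, a_S, a_T) = 1/12

Solving yields:
  a_Q = 2704/5029
  a_R = 1936/5029
  a_S = 2640/5029
  a_T = 2531/5029

Starting state is Q, so the absorption probability is a_Q = 2704/5029.

Answer: 2704/5029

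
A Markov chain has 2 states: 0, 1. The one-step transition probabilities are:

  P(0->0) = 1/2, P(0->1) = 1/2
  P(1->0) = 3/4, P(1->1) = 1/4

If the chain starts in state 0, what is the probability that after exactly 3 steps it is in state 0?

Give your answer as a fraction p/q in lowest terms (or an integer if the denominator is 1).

Answer: 19/32

Derivation:
Computing P^3 by repeated multiplication:
P^1 =
  0: [1/2, 1/2]
  1: [3/4, 1/4]
P^2 =
  0: [5/8, 3/8]
  1: [9/16, 7/16]
P^3 =
  0: [19/32, 13/32]
  1: [39/64, 25/64]

(P^3)[0 -> 0] = 19/32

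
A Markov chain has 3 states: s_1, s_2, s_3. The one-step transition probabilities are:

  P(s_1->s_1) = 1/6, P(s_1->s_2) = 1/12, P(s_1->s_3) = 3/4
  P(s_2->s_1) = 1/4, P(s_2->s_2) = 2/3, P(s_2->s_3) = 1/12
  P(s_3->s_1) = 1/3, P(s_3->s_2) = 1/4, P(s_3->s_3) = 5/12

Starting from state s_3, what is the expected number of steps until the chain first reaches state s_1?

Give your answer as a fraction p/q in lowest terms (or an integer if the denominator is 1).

Answer: 84/25

Derivation:
Let h_i = expected steps to first reach s_1 from state i.
Boundary: h_s_1 = 0.
First-step equations for the other states:
  h_s_2 = 1 + 1/4*h_s_1 + 2/3*h_s_2 + 1/12*h_s_3
  h_s_3 = 1 + 1/3*h_s_1 + 1/4*h_s_2 + 5/12*h_s_3

Substituting h_s_1 = 0 and rearranging gives the linear system (I - Q) h = 1:
  [1/3, -1/12] . (h_s_2, h_s_3) = 1
  [-1/4, 7/12] . (h_s_2, h_s_3) = 1

Solving yields:
  h_s_2 = 96/25
  h_s_3 = 84/25

Starting state is s_3, so the expected hitting time is h_s_3 = 84/25.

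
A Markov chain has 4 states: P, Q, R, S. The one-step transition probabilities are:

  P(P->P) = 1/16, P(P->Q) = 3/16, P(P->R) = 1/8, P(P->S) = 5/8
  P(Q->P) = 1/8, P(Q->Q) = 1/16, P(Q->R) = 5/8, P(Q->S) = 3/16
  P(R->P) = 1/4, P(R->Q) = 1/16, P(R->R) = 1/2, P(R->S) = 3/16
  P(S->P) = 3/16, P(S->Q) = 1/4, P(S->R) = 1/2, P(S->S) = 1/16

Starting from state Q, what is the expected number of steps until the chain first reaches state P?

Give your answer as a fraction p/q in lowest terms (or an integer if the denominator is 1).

Answer: 864/175

Derivation:
Let h_i = expected steps to first reach P from state i.
Boundary: h_P = 0.
First-step equations for the other states:
  h_Q = 1 + 1/8*h_P + 1/16*h_Q + 5/8*h_R + 3/16*h_S
  h_R = 1 + 1/4*h_P + 1/16*h_Q + 1/2*h_R + 3/16*h_S
  h_S = 1 + 3/16*h_P + 1/4*h_Q + 1/2*h_R + 1/16*h_S

Substituting h_P = 0 and rearranging gives the linear system (I - Q) h = 1:
  [15/16, -5/8, -3/16] . (h_Q, h_R, h_S) = 1
  [-1/16, 1/2, -3/16] . (h_Q, h_R, h_S) = 1
  [-1/4, -1/2, 15/16] . (h_Q, h_R, h_S) = 1

Solving yields:
  h_Q = 864/175
  h_R = 768/175
  h_S = 496/105

Starting state is Q, so the expected hitting time is h_Q = 864/175.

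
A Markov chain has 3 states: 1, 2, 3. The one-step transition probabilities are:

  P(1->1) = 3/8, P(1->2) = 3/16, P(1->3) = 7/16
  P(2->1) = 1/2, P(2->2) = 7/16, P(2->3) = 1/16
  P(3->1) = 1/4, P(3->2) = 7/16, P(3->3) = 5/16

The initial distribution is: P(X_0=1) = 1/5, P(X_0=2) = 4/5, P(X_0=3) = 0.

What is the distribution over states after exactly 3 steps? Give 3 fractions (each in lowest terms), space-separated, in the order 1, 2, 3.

Answer: 487/1280 43/128 363/1280

Derivation:
Propagating the distribution step by step (d_{t+1} = d_t * P):
d_0 = (1=1/5, 2=4/5, 3=0)
  d_1[1] = 1/5*3/8 + 4/5*1/2 + 0*1/4 = 19/40
  d_1[2] = 1/5*3/16 + 4/5*7/16 + 0*7/16 = 31/80
  d_1[3] = 1/5*7/16 + 4/5*1/16 + 0*5/16 = 11/80
d_1 = (1=19/40, 2=31/80, 3=11/80)
  d_2[1] = 19/40*3/8 + 31/80*1/2 + 11/80*1/4 = 13/32
  d_2[2] = 19/40*3/16 + 31/80*7/16 + 11/80*7/16 = 51/160
  d_2[3] = 19/40*7/16 + 31/80*1/16 + 11/80*5/16 = 11/40
d_2 = (1=13/32, 2=51/160, 3=11/40)
  d_3[1] = 13/32*3/8 + 51/160*1/2 + 11/40*1/4 = 487/1280
  d_3[2] = 13/32*3/16 + 51/160*7/16 + 11/40*7/16 = 43/128
  d_3[3] = 13/32*7/16 + 51/160*1/16 + 11/40*5/16 = 363/1280
d_3 = (1=487/1280, 2=43/128, 3=363/1280)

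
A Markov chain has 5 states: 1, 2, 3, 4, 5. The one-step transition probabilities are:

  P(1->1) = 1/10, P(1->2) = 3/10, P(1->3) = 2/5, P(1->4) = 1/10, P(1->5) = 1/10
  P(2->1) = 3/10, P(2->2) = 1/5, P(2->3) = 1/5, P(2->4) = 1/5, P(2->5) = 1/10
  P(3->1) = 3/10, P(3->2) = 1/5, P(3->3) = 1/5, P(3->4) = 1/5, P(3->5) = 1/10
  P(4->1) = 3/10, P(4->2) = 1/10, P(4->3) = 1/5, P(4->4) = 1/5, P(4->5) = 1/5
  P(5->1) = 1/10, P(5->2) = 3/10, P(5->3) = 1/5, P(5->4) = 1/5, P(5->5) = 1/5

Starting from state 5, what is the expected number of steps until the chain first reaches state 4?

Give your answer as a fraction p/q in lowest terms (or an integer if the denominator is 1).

Answer: 1060/191

Derivation:
Let h_i = expected steps to first reach 4 from state i.
Boundary: h_4 = 0.
First-step equations for the other states:
  h_1 = 1 + 1/10*h_1 + 3/10*h_2 + 2/5*h_3 + 1/10*h_4 + 1/10*h_5
  h_2 = 1 + 3/10*h_1 + 1/5*h_2 + 1/5*h_3 + 1/5*h_4 + 1/10*h_5
  h_3 = 1 + 3/10*h_1 + 1/5*h_2 + 1/5*h_3 + 1/5*h_4 + 1/10*h_5
  h_5 = 1 + 1/10*h_1 + 3/10*h_2 + 1/5*h_3 + 1/5*h_4 + 1/5*h_5

Substituting h_4 = 0 and rearranging gives the linear system (I - Q) h = 1:
  [9/10, -3/10, -2/5, -1/10] . (h_1, h_2, h_3, h_5) = 1
  [-3/10, 4/5, -1/5, -1/10] . (h_1, h_2, h_3, h_5) = 1
  [-3/10, -1/5, 4/5, -1/10] . (h_1, h_2, h_3, h_5) = 1
  [-1/10, -3/10, -1/5, 4/5] . (h_1, h_2, h_3, h_5) = 1

Solving yields:
  h_1 = 1170/191
  h_2 = 1080/191
  h_3 = 1080/191
  h_5 = 1060/191

Starting state is 5, so the expected hitting time is h_5 = 1060/191.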